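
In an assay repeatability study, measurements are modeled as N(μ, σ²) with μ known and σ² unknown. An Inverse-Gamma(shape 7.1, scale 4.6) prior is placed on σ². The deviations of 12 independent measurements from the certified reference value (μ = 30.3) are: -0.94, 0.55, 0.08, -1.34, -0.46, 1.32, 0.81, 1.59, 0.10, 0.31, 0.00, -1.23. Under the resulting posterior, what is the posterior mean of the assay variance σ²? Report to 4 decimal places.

0.7829

With known mean μ and an Inverse-Gamma(α, β) prior on σ², the Normal likelihood is conjugate: posterior is Inv-Gamma(α + n/2, β + Σ(xᵢ−μ)²/2).
Σ(xᵢ−μ)² = (-0.94)² + (0.55)² + (0.08)² + (-1.34)² + (-0.46)² + (1.32)² + (0.81)² + (1.59)² + (0.10)² + (0.31)² + (0.00)² + (-1.23)² = 9.7453.
Posterior: Inv-Gamma(7.1 + 12/2, 4.6 + 9.7453/2) = Inv-Gamma(13.10, 9.47265).
E[σ²|data] = β/(α−1) = 9.47265/12.10 = 0.7829.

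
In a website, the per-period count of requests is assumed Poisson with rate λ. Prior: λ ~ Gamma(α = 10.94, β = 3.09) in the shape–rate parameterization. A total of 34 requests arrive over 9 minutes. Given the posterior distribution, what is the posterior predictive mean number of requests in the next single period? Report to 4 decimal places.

3.7171

With a Gamma(shape α, rate β) prior, the Poisson likelihood is conjugate: the posterior is Gamma(α + ΣXᵢ, β + n).
Posterior: Gamma(α+S, β+n) = Gamma(10.94+34, 3.09+9) = Gamma(44.94, 12.09).
The predictive distribution for one future period is NegBinom with mean α/β = 3.7171.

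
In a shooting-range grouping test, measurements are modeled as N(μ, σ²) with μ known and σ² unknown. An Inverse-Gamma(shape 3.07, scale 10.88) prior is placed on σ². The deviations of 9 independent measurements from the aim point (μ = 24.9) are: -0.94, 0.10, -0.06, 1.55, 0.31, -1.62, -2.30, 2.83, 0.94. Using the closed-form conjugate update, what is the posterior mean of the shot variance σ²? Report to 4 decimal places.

With known mean μ and an Inverse-Gamma(α, β) prior on σ², the Normal likelihood is conjugate: posterior is Inv-Gamma(α + n/2, β + Σ(xᵢ−μ)²/2).
Σ(xᵢ−μ)² = (-0.94)² + (0.10)² + (-0.06)² + (1.55)² + (0.31)² + (-1.62)² + (-2.30)² + (2.83)² + (0.94)² = 20.2027.
Posterior: Inv-Gamma(3.07 + 9/2, 10.88 + 20.2027/2) = Inv-Gamma(7.57, 20.98135).
E[σ²|data] = β/(α−1) = 20.98135/6.57 = 3.1935.

3.1935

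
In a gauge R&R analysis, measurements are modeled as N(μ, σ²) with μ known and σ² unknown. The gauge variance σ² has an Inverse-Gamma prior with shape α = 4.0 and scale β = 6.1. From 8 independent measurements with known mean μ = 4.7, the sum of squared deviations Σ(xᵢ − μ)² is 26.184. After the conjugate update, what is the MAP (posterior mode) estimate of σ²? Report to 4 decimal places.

2.1324

With known mean μ and an Inverse-Gamma(α, β) prior on σ², the Normal likelihood is conjugate: posterior is Inv-Gamma(α + n/2, β + Σ(xᵢ−μ)²/2).
Posterior: Inv-Gamma(4.0 + 8/2, 6.1 + 26.184/2) = Inv-Gamma(8.00, 19.1920).
Mode = β/(α+1) = 19.1920/9.00 = 2.1324.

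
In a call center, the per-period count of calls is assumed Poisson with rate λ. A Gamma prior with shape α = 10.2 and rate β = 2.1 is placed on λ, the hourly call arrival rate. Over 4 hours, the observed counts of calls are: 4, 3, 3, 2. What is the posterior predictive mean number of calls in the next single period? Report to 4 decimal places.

With a Gamma(shape α, rate β) prior, the Poisson likelihood is conjugate: the posterior is Gamma(α + ΣXᵢ, β + n).
Sum of counts S = 12 over n = 4 hours.
Posterior: Gamma(α+S, β+n) = Gamma(10.2+12, 2.1+4) = Gamma(22.2, 6.1).
The predictive distribution for one future period is NegBinom with mean α/β = 3.6393.

3.6393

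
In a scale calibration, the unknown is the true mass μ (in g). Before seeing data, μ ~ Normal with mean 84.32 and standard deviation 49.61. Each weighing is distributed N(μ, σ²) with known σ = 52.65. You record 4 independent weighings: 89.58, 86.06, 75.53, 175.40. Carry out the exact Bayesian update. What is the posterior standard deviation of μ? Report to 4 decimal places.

For Normal data with known variance σ², a Normal(μ₀, σ₀²) prior on μ is conjugate. Posterior precision = 1/σ₀² + n/σ²; posterior mean is the precision-weighted average of μ₀ and x̄.
σ₀² = 49.61² = 2461.1521, σ² = 52.65² = 2772.0225; σ² + n·σ₀² = 2772.0225 + 4·2461.1521 = 12616.6309.
Posterior precision = 1/σ₀² + n/σ² = 1/2461.1521 + 4/2772.0225 = (σ² + n·σ₀²)/(σ₀²σ²) = 12616.6309/(2461.1521·2772.0225); posterior variance σₙ² = σ₀²σ²/(σ² + n·σ₀²) = 2461.1521·2772.0225/12616.6309 = 540.744122.
Posterior SD = √σₙ² = √(2461.1521·2772.0225/12616.6309) = 23.2539.

23.2539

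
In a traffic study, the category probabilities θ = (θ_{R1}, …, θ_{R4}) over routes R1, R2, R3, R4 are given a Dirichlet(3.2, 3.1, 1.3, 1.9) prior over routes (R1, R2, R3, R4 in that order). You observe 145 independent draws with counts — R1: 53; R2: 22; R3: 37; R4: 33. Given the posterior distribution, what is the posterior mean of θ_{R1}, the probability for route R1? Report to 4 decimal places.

0.3638

The Dirichlet prior is conjugate to the Multinomial likelihood: each posterior αⱼ = prior αⱼ + observed count nⱼ.
Posterior concentration: (56.2, 25.1, 38.3, 34.9), total = 154.5.
E[θ_{R1}|data] = α_{R1}/Σα = 56.2/154.5 = 0.3638.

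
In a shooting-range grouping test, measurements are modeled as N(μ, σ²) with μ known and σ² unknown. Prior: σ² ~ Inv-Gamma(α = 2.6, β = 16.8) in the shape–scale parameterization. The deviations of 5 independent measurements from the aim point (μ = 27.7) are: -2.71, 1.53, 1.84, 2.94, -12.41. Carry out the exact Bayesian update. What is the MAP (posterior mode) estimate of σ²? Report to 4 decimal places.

With known mean μ and an Inverse-Gamma(α, β) prior on σ², the Normal likelihood is conjugate: posterior is Inv-Gamma(α + n/2, β + Σ(xᵢ−μ)²/2).
Σ(xᵢ−μ)² = (-2.71)² + (1.53)² + (1.84)² + (2.94)² + (-12.41)² = 175.7223.
Posterior: Inv-Gamma(2.6 + 5/2, 16.8 + 175.7223/2) = Inv-Gamma(5.10, 104.66115).
Mode = β/(α+1) = 104.66115/6.10 = 17.1576.

17.1576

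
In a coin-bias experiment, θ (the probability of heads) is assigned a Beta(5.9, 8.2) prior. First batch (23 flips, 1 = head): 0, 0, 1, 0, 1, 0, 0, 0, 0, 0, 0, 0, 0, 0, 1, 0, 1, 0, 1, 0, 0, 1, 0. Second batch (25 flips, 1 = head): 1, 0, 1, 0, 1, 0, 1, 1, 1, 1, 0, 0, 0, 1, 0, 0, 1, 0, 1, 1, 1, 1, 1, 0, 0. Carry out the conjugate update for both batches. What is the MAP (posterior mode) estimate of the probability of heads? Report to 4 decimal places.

0.4143

The Beta prior is conjugate to a Binomial/Bernoulli likelihood; the update adds successes to α and failures to β.
After batch 1: Beta(5.9+6, 8.2+17) = Beta(11.9, 25.2).
After batch 2: Beta(11.9+14, 25.2+11) = Beta(25.9, 36.2).
Mode of Beta(a,b) for a,b>1 is (a−1)/(a+b−2) = 24.9/60.1 = 0.4143.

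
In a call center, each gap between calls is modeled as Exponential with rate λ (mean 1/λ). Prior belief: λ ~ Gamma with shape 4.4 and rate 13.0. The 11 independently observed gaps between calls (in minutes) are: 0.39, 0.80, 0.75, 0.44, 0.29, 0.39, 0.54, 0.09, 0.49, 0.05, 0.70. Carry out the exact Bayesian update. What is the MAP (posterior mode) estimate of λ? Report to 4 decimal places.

With a Gamma(shape α, rate β) prior on the exponential rate λ, the posterior after n observations with total T = Σxᵢ is Gamma(α+n, β+T).
Sum of observations T = 4.93 minutes; n = 11.
Posterior: Gamma(4.4+11, 13.0+4.93) = Gamma(15.4, 17.93).
Mode = (α−1)/β = 0.8031.

0.8031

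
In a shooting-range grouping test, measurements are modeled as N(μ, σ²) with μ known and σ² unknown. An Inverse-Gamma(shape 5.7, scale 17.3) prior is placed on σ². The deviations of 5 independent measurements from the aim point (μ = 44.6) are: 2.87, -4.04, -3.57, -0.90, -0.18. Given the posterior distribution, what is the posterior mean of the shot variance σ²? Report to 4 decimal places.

5.0518

With known mean μ and an Inverse-Gamma(α, β) prior on σ², the Normal likelihood is conjugate: posterior is Inv-Gamma(α + n/2, β + Σ(xᵢ−μ)²/2).
Σ(xᵢ−μ)² = (2.87)² + (-4.04)² + (-3.57)² + (-0.90)² + (-0.18)² = 38.1458.
Posterior: Inv-Gamma(5.7 + 5/2, 17.3 + 38.1458/2) = Inv-Gamma(8.20, 36.37290).
E[σ²|data] = β/(α−1) = 36.37290/7.20 = 5.0518.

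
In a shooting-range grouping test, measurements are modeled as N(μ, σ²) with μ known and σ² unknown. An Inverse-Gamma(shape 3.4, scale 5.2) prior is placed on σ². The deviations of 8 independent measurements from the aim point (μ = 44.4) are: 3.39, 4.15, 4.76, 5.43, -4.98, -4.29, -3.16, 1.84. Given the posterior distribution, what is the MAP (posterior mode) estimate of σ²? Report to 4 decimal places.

8.7996

With known mean μ and an Inverse-Gamma(α, β) prior on σ², the Normal likelihood is conjugate: posterior is Inv-Gamma(α + n/2, β + Σ(xᵢ−μ)²/2).
Σ(xᵢ−μ)² = (3.39)² + (4.15)² + (4.76)² + (5.43)² + (-4.98)² + (-4.29)² + (-3.16)² + (1.84)² = 137.4328.
Posterior: Inv-Gamma(3.4 + 8/2, 5.2 + 137.4328/2) = Inv-Gamma(7.40, 73.91640).
Mode = β/(α+1) = 73.91640/8.40 = 8.7996.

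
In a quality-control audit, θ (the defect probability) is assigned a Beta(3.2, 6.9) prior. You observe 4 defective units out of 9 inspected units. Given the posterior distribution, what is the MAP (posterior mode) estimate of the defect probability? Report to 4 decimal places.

The Beta prior is conjugate to a Binomial/Bernoulli likelihood; the update adds successes to α and failures to β.
Posterior: Beta(α+k, β+n−k) = Beta(3.2+4, 6.9+5) = Beta(7.2, 11.9).
Mode of Beta(a,b) for a,b>1 is (a−1)/(a+b−2) = 6.2/17.1 = 0.3626.

0.3626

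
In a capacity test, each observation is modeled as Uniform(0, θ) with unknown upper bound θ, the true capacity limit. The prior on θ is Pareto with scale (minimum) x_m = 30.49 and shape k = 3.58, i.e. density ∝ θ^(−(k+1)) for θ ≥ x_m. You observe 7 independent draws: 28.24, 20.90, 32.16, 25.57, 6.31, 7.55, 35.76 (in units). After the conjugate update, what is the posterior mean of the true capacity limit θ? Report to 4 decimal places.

39.4928

A Pareto(scale x_m, shape k) prior on the upper bound θ of Uniform(0, θ) is conjugate: posterior is Pareto(max(x_m, max xᵢ), k + n).
Sample maximum = 35.76; prior scale x_m = 30.49 → posterior scale = max = 35.76.
Posterior shape = 3.58 + 7 = 10.58.
E[θ|data] = k·x_m/(k−1) = 10.58·35.76/9.58 = 39.4928.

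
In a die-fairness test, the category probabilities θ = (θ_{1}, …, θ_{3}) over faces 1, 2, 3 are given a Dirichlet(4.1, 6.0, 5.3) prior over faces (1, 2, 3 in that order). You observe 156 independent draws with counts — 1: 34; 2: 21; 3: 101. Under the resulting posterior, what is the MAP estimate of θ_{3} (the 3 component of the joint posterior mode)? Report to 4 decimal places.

The Dirichlet prior is conjugate to the Multinomial likelihood: each posterior αⱼ = prior αⱼ + observed count nⱼ.
Posterior concentration: (38.1, 27.0, 106.3), total = 171.4.
Joint mode component: (α_{3}−1)/(Σα−K) = 105.3/168.4 = 0.6253.

0.6253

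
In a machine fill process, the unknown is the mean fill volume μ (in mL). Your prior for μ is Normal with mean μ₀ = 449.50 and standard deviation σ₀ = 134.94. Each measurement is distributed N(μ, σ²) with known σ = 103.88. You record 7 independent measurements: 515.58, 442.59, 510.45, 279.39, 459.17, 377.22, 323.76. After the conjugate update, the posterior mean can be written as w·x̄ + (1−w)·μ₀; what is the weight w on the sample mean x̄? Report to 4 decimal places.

0.9219

For Normal data with known variance σ², a Normal(μ₀, σ₀²) prior on μ is conjugate. Posterior precision = 1/σ₀² + n/σ²; posterior mean is the precision-weighted average of μ₀ and x̄.
σ₀² = 134.94² = 18208.8036, σ² = 103.88² = 10791.0544. Prior precision 1/σ₀² = 1/18208.8036; data precision n/σ² = 7/10791.0544.
w = (n/σ²)/(1/σ₀² + n/σ²) = n·σ₀²/(σ² + n·σ₀²) = 7·18208.8036/(10791.0544 + 7·18208.8036) = 127461.6252/138252.6796 = 0.9219.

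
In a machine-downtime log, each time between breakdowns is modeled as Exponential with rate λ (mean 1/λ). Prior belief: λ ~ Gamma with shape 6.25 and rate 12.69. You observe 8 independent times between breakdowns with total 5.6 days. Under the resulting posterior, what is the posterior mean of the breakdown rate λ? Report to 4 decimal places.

With a Gamma(shape α, rate β) prior on the exponential rate λ, the posterior after n observations with total T = Σxᵢ is Gamma(α+n, β+T).
Posterior: Gamma(6.25+8, 12.69+5.6) = Gamma(14.25, 18.29).
Posterior mean of λ = α/β = 14.25/18.29 = 0.7791.

0.7791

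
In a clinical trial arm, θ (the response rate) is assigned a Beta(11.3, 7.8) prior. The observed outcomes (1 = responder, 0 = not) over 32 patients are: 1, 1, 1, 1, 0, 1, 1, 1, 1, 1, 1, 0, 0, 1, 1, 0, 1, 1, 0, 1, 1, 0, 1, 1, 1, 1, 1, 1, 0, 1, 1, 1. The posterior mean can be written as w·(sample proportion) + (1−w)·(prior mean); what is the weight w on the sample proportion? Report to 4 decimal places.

The Beta prior is conjugate to a Binomial/Bernoulli likelihood; the update adds successes to α and failures to β.
Posterior mean = (α₀+k)/(α₀+β₀+n) = [n/(α₀+β₀+n)]·(k/n) + [(α₀+β₀)/(α₀+β₀+n)]·α₀/(α₀+β₀), so only n and the prior enter the weight.
The weight on the data is w = n/(α₀+β₀+n) = 32/(11.3+7.8+32) = 32/51.1 = 0.6262.

0.6262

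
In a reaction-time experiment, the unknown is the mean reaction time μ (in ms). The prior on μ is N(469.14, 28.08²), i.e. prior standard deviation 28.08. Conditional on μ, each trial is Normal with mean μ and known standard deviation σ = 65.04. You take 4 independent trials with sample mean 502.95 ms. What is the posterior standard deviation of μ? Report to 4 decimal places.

For Normal data with known variance σ², a Normal(μ₀, σ₀²) prior on μ is conjugate. Posterior precision = 1/σ₀² + n/σ²; posterior mean is the precision-weighted average of μ₀ and x̄.
σ₀² = 28.08² = 788.4864, σ² = 65.04² = 4230.2016; σ² + n·σ₀² = 4230.2016 + 4·788.4864 = 7384.1472.
Posterior precision = 1/σ₀² + n/σ² = 1/788.4864 + 4/4230.2016 = (σ² + n·σ₀²)/(σ₀²σ²) = 7384.1472/(788.4864·4230.2016); posterior variance σₙ² = σ₀²σ²/(σ² + n·σ₀²) = 788.4864·4230.2016/7384.1472 = 451.705030.
Posterior SD = √σₙ² = √(788.4864·4230.2016/7384.1472) = 21.2534.

21.2534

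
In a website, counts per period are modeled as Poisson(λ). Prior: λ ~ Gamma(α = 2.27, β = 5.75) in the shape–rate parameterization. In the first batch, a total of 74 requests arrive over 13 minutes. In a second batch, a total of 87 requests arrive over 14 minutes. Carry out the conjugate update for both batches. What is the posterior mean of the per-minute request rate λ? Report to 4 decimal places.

4.9853

With a Gamma(shape α, rate β) prior, the Poisson likelihood is conjugate: the posterior is Gamma(α + ΣXᵢ, β + n).
After batch 1: Gamma(α+S, β+n) = Gamma(2.27+74, 5.75+13) = Gamma(76.27, 18.75).
After batch 2: Gamma(α+S, β+n) = Gamma(76.27+87, 18.75+14) = Gamma(163.27, 32.75).
Posterior mean = α/β = 163.27/32.75 = 4.9853.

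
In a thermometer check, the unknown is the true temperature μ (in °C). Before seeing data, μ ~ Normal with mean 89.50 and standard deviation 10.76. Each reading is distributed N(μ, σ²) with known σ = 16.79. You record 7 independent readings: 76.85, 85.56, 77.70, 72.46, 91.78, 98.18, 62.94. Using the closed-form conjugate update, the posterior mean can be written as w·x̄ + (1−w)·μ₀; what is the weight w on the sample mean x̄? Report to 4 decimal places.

For Normal data with known variance σ², a Normal(μ₀, σ₀²) prior on μ is conjugate. Posterior precision = 1/σ₀² + n/σ²; posterior mean is the precision-weighted average of μ₀ and x̄.
σ₀² = 10.76² = 115.7776, σ² = 16.79² = 281.9041. Prior precision 1/σ₀² = 1/115.7776; data precision n/σ² = 7/281.9041.
w = (n/σ²)/(1/σ₀² + n/σ²) = n·σ₀²/(σ² + n·σ₀²) = 7·115.7776/(281.9041 + 7·115.7776) = 810.4432/1092.3473 = 0.7419.

0.7419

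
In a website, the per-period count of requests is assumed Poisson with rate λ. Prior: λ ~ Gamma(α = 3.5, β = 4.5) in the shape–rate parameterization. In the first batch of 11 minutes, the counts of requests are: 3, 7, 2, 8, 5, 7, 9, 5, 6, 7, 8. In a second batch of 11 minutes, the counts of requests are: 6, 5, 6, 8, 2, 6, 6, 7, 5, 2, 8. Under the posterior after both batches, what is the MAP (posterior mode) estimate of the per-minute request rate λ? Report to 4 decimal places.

With a Gamma(shape α, rate β) prior, the Poisson likelihood is conjugate: the posterior is Gamma(α + ΣXᵢ, β + n).
Batch 1: sum of counts S = 67 over n = 11 minutes.
After batch 1: Gamma(α+S, β+n) = Gamma(3.5+67, 4.5+11) = Gamma(70.5, 15.5).
Batch 2: sum of counts S = 61 over n = 11 minutes.
After batch 2: Gamma(α+S, β+n) = Gamma(70.5+61, 15.5+11) = Gamma(131.5, 26.5).
Mode of Gamma(α,β) for α≥1 is (α−1)/β = 130.5/26.5 = 4.9245.

4.9245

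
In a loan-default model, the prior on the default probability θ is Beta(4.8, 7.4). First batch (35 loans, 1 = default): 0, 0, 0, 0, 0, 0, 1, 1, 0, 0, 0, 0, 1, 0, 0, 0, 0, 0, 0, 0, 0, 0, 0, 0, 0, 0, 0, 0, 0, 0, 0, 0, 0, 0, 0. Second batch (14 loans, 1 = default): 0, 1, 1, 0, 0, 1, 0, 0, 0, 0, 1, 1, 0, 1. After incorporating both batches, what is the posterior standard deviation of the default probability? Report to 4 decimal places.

0.0530

The Beta prior is conjugate to a Binomial/Bernoulli likelihood; the update adds successes to α and failures to β.
After batch 1: Beta(4.8+3, 7.4+32) = Beta(7.8, 39.4).
After batch 2: Beta(7.8+6, 39.4+8) = Beta(13.8, 47.4).
Var = αβ/((α+β)²(α+β+1)) = 13.8·47.4/(61.2²·62.2) = 0.00280779; SD = √0.00280779 = 0.0530.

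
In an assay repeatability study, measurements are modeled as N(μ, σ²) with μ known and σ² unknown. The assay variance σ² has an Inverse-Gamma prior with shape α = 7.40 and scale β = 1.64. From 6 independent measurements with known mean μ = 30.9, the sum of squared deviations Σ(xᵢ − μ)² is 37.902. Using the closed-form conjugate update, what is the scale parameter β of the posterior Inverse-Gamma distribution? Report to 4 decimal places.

20.5910

With known mean μ and an Inverse-Gamma(α, β) prior on σ², the Normal likelihood is conjugate: posterior is Inv-Gamma(α + n/2, β + Σ(xᵢ−μ)²/2).
Posterior: Inv-Gamma(7.40 + 6/2, 1.64 + 37.902/2) = Inv-Gamma(10.40, 20.5910).
Posterior β = 20.5910.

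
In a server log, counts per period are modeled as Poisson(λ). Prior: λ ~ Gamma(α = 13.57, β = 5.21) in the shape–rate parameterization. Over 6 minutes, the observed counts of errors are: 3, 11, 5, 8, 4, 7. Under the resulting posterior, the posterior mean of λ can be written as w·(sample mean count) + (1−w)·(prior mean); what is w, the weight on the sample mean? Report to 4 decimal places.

With a Gamma(shape α, rate β) prior, the Poisson likelihood is conjugate: the posterior is Gamma(α + ΣXᵢ, β + n).
Posterior mean = (α₀+S)/(β₀+n) = [n/(β₀+n)]·(S/n) + [β₀/(β₀+n)]·(α₀/β₀), so only n and β₀ enter the weight.
Weight on data w = n/(β₀+n) = 6/(5.21+6) = 6/11.21 = 0.5352.

0.5352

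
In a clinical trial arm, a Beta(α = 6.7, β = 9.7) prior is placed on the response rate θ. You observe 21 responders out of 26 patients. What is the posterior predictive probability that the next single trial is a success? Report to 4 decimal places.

0.6533

The Beta prior is conjugate to a Binomial/Bernoulli likelihood; the update adds successes to α and failures to β.
Posterior: Beta(α+k, β+n−k) = Beta(6.7+21, 9.7+5) = Beta(27.7, 14.7).
For a single future Bernoulli trial, P(success | data) = α/(α+β) = 0.6533.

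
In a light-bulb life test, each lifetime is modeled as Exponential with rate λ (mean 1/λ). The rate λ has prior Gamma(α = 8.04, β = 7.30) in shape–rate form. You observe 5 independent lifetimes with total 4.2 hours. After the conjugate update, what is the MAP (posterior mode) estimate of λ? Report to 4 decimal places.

With a Gamma(shape α, rate β) prior on the exponential rate λ, the posterior after n observations with total T = Σxᵢ is Gamma(α+n, β+T).
Posterior: Gamma(8.04+5, 7.30+4.2) = Gamma(13.04, 11.50).
Mode = (α−1)/β = 1.0470.

1.0470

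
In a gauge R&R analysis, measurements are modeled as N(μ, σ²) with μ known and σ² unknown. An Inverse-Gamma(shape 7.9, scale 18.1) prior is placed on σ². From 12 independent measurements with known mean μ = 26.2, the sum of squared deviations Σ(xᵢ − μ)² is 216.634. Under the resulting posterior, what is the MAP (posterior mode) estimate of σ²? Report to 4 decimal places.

With known mean μ and an Inverse-Gamma(α, β) prior on σ², the Normal likelihood is conjugate: posterior is Inv-Gamma(α + n/2, β + Σ(xᵢ−μ)²/2).
Posterior: Inv-Gamma(7.9 + 12/2, 18.1 + 216.634/2) = Inv-Gamma(13.90, 126.4170).
Mode = β/(α+1) = 126.4170/14.90 = 8.4844.

8.4844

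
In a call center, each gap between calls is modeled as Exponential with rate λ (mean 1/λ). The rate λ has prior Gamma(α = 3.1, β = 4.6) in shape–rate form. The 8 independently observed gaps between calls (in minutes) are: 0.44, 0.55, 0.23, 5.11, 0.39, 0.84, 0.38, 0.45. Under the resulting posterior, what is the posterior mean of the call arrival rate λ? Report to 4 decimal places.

With a Gamma(shape α, rate β) prior on the exponential rate λ, the posterior after n observations with total T = Σxᵢ is Gamma(α+n, β+T).
Sum of observations T = 8.39 minutes; n = 8.
Posterior: Gamma(3.1+8, 4.6+8.39) = Gamma(11.1, 12.99).
Posterior mean of λ = α/β = 11.1/12.99 = 0.8545.

0.8545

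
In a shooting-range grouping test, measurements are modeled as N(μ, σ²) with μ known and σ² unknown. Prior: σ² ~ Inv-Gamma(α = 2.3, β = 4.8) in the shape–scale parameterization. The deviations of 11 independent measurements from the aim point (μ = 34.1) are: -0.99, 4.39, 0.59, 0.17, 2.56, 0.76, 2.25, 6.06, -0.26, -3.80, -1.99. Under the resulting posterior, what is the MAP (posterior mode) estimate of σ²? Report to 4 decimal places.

5.5463

With known mean μ and an Inverse-Gamma(α, β) prior on σ², the Normal likelihood is conjugate: posterior is Inv-Gamma(α + n/2, β + Σ(xᵢ−μ)²/2).
Σ(xᵢ−μ)² = (-0.99)² + (4.39)² + (0.59)² + (0.17)² + (2.56)² + (0.76)² + (2.25)² + (6.06)² + (-0.26)² + (-3.80)² + (-1.99)² = 88.0142.
Posterior: Inv-Gamma(2.3 + 11/2, 4.8 + 88.0142/2) = Inv-Gamma(7.80, 48.80710).
Mode = β/(α+1) = 48.80710/8.80 = 5.5463.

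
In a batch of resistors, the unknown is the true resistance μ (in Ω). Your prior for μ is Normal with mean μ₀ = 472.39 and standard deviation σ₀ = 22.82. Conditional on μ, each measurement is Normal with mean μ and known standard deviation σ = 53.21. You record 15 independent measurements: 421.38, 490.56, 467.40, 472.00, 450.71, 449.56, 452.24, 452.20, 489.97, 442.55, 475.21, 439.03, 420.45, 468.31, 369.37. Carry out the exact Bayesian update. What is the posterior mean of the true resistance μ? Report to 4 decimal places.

For Normal data with known variance σ², a Normal(μ₀, σ₀²) prior on μ is conjugate. Posterior precision = 1/σ₀² + n/σ²; posterior mean is the precision-weighted average of μ₀ and x̄.
Σxᵢ = 421.38 + 490.56 + 467.40 + 472.00 + 450.71 + 449.56 + 452.24 + 452.20 + 489.97 + 442.55 + 475.21 + 439.03 + 420.45 + 468.31 + 369.37 = 6760.94, so n·x̄ = 6760.94.
σ₀² = 22.82² = 520.7524, σ² = 53.21² = 2831.3041; σ² + n·σ₀² = 2831.3041 + 15·520.7524 = 10642.5901.
Posterior mean = (μ₀/σ₀² + n·x̄/σ²)/(1/σ₀² + n/σ²) = (σ²·μ₀ + σ₀²·n·x̄)/(σ² + n·σ₀²) = (2831.3041·472.39 + 520.7524·6760.94)/10642.5901 = 4858255.475055/10642.5901 = 456.4918.

456.4918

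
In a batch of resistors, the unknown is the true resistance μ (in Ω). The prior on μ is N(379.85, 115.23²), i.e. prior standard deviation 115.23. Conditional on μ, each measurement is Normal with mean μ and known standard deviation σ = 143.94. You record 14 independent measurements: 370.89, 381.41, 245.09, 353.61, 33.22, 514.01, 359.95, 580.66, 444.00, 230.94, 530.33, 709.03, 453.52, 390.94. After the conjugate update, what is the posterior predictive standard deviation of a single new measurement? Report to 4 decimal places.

148.4932

For Normal data with known variance σ², a Normal(μ₀, σ₀²) prior on μ is conjugate. Posterior precision = 1/σ₀² + n/σ²; posterior mean is the precision-weighted average of μ₀ and x̄.
σ₀² = 115.23² = 13277.9529, σ² = 143.94² = 20718.7236; σ² + n·σ₀² = 20718.7236 + 14·13277.9529 = 206610.0642.
Posterior precision = 1/σ₀² + n/σ² = 1/13277.9529 + 14/20718.7236 = (σ² + n·σ₀²)/(σ₀²σ²) = 206610.0642/(13277.9529·20718.7236); posterior variance σₙ² = σ₀²σ²/(σ² + n·σ₀²) = 13277.9529·20718.7236/206610.0642 = 1331.504528.
Predictive variance for one new observation = σₙ² + σ² = 13277.9529·20718.7236/206610.0642 + 20718.7236 = σ²·(σ₀² + 206610.0642)/206610.0642 = 20718.7236·219888.0171/206610.0642 = 22050.228128; SD = √(20718.7236·219888.0171/206610.0642) = 148.4932.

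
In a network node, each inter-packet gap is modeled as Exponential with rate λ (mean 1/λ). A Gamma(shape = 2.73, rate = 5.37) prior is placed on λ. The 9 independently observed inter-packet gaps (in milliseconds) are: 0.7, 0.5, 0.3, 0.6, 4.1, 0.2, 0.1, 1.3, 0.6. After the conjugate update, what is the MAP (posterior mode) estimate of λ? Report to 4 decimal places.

0.7792

With a Gamma(shape α, rate β) prior on the exponential rate λ, the posterior after n observations with total T = Σxᵢ is Gamma(α+n, β+T).
Sum of observations T = 8.4 milliseconds; n = 9.
Posterior: Gamma(2.73+9, 5.37+8.4) = Gamma(11.73, 13.77).
Mode = (α−1)/β = 0.7792.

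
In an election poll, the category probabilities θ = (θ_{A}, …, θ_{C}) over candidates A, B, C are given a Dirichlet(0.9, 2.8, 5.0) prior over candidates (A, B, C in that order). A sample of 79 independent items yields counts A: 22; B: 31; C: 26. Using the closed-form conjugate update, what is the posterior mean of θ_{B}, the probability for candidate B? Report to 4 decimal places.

The Dirichlet prior is conjugate to the Multinomial likelihood: each posterior αⱼ = prior αⱼ + observed count nⱼ.
Posterior concentration: (22.9, 33.8, 31.0), total = 87.7.
E[θ_{B}|data] = α_{B}/Σα = 33.8/87.7 = 0.3854.

0.3854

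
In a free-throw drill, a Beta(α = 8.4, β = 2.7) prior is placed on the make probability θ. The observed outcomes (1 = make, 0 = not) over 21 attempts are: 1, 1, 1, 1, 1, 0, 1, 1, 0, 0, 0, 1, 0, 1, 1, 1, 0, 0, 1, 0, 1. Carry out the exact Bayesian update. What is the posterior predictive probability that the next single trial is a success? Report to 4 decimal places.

The Beta prior is conjugate to a Binomial/Bernoulli likelihood; the update adds successes to α and failures to β.
Posterior: Beta(α+k, β+n−k) = Beta(8.4+13, 2.7+8) = Beta(21.4, 10.7).
For a single future Bernoulli trial, P(success | data) = α/(α+β) = 0.6667.

0.6667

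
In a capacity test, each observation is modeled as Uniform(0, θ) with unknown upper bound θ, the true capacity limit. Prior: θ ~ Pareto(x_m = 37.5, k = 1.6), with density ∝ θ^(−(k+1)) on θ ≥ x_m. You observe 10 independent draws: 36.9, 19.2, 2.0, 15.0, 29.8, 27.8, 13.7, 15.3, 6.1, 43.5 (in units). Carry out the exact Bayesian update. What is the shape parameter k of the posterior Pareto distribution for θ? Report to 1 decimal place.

A Pareto(scale x_m, shape k) prior on the upper bound θ of Uniform(0, θ) is conjugate: posterior is Pareto(max(x_m, max xᵢ), k + n).
Sample maximum = 43.5; prior scale x_m = 37.5 → posterior scale = max = 43.5.
Posterior shape = 1.6 + 10 = 11.6.
Posterior shape k = 11.6.

11.6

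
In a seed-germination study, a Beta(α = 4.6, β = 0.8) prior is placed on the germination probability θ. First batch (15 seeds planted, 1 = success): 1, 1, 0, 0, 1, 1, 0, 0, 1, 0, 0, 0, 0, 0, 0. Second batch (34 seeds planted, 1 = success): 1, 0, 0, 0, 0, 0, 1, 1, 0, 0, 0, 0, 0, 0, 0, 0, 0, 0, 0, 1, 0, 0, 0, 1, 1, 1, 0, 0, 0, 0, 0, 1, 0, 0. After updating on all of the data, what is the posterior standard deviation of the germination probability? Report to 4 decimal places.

0.0629

The Beta prior is conjugate to a Binomial/Bernoulli likelihood; the update adds successes to α and failures to β.
After batch 1: Beta(4.6+5, 0.8+10) = Beta(9.6, 10.8).
After batch 2: Beta(9.6+8, 10.8+26) = Beta(17.6, 36.8).
Var = αβ/((α+β)²(α+β+1)) = 17.6·36.8/(54.4²·55.4) = 0.00395051; SD = √0.00395051 = 0.0629.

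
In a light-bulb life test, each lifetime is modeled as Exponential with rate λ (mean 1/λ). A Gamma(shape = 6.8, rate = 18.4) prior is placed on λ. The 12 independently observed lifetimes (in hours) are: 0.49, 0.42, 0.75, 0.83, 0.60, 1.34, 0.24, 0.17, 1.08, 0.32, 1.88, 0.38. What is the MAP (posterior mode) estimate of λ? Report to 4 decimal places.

0.6617

With a Gamma(shape α, rate β) prior on the exponential rate λ, the posterior after n observations with total T = Σxᵢ is Gamma(α+n, β+T).
Sum of observations T = 8.50 hours; n = 12.
Posterior: Gamma(6.8+12, 18.4+8.50) = Gamma(18.8, 26.90).
Mode = (α−1)/β = 0.6617.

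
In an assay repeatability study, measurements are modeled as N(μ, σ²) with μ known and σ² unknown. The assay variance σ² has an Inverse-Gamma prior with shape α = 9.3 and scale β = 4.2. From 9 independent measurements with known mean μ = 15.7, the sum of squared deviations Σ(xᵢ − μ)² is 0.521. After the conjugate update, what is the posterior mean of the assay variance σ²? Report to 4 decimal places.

With known mean μ and an Inverse-Gamma(α, β) prior on σ², the Normal likelihood is conjugate: posterior is Inv-Gamma(α + n/2, β + Σ(xᵢ−μ)²/2).
Posterior: Inv-Gamma(9.3 + 9/2, 4.2 + 0.521/2) = Inv-Gamma(13.80, 4.4605).
E[σ²|data] = β/(α−1) = 4.4605/12.80 = 0.3485.

0.3485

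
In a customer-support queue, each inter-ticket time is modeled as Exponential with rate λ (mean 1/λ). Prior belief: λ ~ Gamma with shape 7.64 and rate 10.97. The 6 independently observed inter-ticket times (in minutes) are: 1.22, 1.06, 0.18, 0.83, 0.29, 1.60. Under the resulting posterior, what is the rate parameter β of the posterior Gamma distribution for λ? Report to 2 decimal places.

With a Gamma(shape α, rate β) prior on the exponential rate λ, the posterior after n observations with total T = Σxᵢ is Gamma(α+n, β+T).
Sum of observations T = 5.18 minutes; n = 6.
Posterior: Gamma(7.64+6, 10.97+5.18) = Gamma(13.64, 16.15).
Posterior β = 16.15.

16.15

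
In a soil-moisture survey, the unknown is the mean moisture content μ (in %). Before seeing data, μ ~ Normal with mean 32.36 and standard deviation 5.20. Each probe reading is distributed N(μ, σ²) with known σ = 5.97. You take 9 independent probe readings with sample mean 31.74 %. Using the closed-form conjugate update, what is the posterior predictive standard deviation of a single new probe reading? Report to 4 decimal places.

For Normal data with known variance σ², a Normal(μ₀, σ₀²) prior on μ is conjugate. Posterior precision = 1/σ₀² + n/σ²; posterior mean is the precision-weighted average of μ₀ and x̄.
σ₀² = 5.20² = 27.04, σ² = 5.97² = 35.6409; σ² + n·σ₀² = 35.6409 + 9·27.04 = 279.0009.
Posterior precision = 1/σ₀² + n/σ² = 1/27.04 + 9/35.6409 = (σ² + n·σ₀²)/(σ₀²σ²) = 279.0009/(27.04·35.6409); posterior variance σₙ² = σ₀²σ²/(σ² + n·σ₀²) = 27.04·35.6409/279.0009 = 3.454218.
Predictive variance for one new observation = σₙ² + σ² = 27.04·35.6409/279.0009 + 35.6409 = σ²·(σ₀² + 279.0009)/279.0009 = 35.6409·306.0409/279.0009 = 39.095118; SD = √(35.6409·306.0409/279.0009) = 6.2526.

6.2526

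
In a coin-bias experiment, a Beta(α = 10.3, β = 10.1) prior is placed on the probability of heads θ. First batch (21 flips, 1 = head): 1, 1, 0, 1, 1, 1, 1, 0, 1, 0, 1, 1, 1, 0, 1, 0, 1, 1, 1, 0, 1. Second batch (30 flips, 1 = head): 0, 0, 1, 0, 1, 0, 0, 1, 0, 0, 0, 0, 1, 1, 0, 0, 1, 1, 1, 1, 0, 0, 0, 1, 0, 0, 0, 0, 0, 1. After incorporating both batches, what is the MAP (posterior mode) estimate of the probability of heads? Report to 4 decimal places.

0.5086

The Beta prior is conjugate to a Binomial/Bernoulli likelihood; the update adds successes to α and failures to β.
After batch 1: Beta(10.3+15, 10.1+6) = Beta(25.3, 16.1).
After batch 2: Beta(25.3+11, 16.1+19) = Beta(36.3, 35.1).
Mode of Beta(a,b) for a,b>1 is (a−1)/(a+b−2) = 35.3/69.4 = 0.5086.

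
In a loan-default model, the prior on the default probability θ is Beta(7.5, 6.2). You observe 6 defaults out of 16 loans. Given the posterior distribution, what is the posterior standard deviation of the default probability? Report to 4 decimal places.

0.0899

The Beta prior is conjugate to a Binomial/Bernoulli likelihood; the update adds successes to α and failures to β.
Posterior: Beta(α+k, β+n−k) = Beta(7.5+6, 6.2+10) = Beta(13.5, 16.2).
Var = αβ/((α+β)²(α+β+1)) = 13.5·16.2/(29.7²·30.7) = 0.00807602; SD = √0.00807602 = 0.0899.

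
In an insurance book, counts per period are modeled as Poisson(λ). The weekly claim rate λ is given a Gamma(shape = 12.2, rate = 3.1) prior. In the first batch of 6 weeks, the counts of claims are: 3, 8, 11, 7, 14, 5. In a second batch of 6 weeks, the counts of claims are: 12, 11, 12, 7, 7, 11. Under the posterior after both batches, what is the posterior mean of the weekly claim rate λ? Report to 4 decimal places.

With a Gamma(shape α, rate β) prior, the Poisson likelihood is conjugate: the posterior is Gamma(α + ΣXᵢ, β + n).
Batch 1: sum of counts S = 48 over n = 6 weeks.
After batch 1: Gamma(α+S, β+n) = Gamma(12.2+48, 3.1+6) = Gamma(60.2, 9.1).
Batch 2: sum of counts S = 60 over n = 6 weeks.
After batch 2: Gamma(α+S, β+n) = Gamma(60.2+60, 9.1+6) = Gamma(120.2, 15.1).
Posterior mean = α/β = 120.2/15.1 = 7.9603.

7.9603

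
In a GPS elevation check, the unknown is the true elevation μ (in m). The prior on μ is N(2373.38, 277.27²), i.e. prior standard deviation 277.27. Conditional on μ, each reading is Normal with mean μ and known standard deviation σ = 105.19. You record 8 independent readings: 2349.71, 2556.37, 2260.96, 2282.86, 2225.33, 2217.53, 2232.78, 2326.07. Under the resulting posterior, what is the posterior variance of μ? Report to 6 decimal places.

1358.673243

For Normal data with known variance σ², a Normal(μ₀, σ₀²) prior on μ is conjugate. Posterior precision = 1/σ₀² + n/σ²; posterior mean is the precision-weighted average of μ₀ and x̄.
σ₀² = 277.27² = 76878.6529, σ² = 105.19² = 11064.9361; σ² + n·σ₀² = 11064.9361 + 8·76878.6529 = 626094.1593.
Posterior precision = 1/σ₀² + n/σ² = 1/76878.6529 + 8/11064.9361 = (σ² + n·σ₀²)/(σ₀²σ²) = 626094.1593/(76878.6529·11064.9361); posterior variance σₙ² = σ₀²σ²/(σ² + n·σ₀²) = 76878.6529·11064.9361/626094.1593 = 1358.673243.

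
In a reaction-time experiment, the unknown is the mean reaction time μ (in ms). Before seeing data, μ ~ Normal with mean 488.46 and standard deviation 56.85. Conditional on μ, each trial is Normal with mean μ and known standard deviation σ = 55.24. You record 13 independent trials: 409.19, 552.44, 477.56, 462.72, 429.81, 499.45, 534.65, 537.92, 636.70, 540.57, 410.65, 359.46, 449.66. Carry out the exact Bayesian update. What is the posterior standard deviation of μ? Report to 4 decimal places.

14.7930

For Normal data with known variance σ², a Normal(μ₀, σ₀²) prior on μ is conjugate. Posterior precision = 1/σ₀² + n/σ²; posterior mean is the precision-weighted average of μ₀ and x̄.
σ₀² = 56.85² = 3231.9225, σ² = 55.24² = 3051.4576; σ² + n·σ₀² = 3051.4576 + 13·3231.9225 = 45066.4501.
Posterior precision = 1/σ₀² + n/σ² = 1/3231.9225 + 13/3051.4576 = (σ² + n·σ₀²)/(σ₀²σ²) = 45066.4501/(3231.9225·3051.4576); posterior variance σₙ² = σ₀²σ²/(σ² + n·σ₀²) = 3231.9225·3051.4576/45066.4501 = 218.834065.
Posterior SD = √σₙ² = √(3231.9225·3051.4576/45066.4501) = 14.7930.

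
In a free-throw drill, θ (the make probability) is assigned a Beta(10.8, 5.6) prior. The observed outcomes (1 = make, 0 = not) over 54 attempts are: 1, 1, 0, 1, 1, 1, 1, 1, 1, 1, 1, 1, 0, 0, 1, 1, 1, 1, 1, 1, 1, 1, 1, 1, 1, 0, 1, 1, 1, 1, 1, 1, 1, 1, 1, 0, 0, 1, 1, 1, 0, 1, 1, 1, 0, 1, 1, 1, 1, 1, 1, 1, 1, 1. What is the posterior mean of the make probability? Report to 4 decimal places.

The Beta prior is conjugate to a Binomial/Bernoulli likelihood; the update adds successes to α and failures to β.
Posterior: Beta(α+k, β+n−k) = Beta(10.8+46, 5.6+8) = Beta(56.8, 13.6).
Posterior mean = α/(α+β) = 56.8/70.4 = 0.8068.

0.8068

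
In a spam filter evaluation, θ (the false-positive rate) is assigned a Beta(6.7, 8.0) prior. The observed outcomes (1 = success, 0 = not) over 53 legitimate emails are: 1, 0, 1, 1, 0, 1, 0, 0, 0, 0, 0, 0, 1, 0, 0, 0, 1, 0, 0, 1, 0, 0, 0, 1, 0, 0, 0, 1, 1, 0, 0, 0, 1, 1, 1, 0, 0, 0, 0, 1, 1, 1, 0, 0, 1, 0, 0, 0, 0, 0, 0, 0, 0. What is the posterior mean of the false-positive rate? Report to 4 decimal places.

0.3501

The Beta prior is conjugate to a Binomial/Bernoulli likelihood; the update adds successes to α and failures to β.
Posterior: Beta(α+k, β+n−k) = Beta(6.7+17, 8.0+36) = Beta(23.7, 44.0).
Posterior mean = α/(α+β) = 23.7/67.7 = 0.3501.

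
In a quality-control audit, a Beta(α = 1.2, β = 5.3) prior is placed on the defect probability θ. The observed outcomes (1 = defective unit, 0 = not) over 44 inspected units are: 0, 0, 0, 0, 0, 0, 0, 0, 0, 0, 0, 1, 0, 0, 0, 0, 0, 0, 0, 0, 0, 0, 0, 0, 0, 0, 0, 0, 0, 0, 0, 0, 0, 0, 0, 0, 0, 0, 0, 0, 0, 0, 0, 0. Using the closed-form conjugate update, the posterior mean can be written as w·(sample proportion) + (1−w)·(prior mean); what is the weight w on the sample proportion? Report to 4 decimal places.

The Beta prior is conjugate to a Binomial/Bernoulli likelihood; the update adds successes to α and failures to β.
Posterior mean = (α₀+k)/(α₀+β₀+n) = [n/(α₀+β₀+n)]·(k/n) + [(α₀+β₀)/(α₀+β₀+n)]·α₀/(α₀+β₀), so only n and the prior enter the weight.
The weight on the data is w = n/(α₀+β₀+n) = 44/(1.2+5.3+44) = 44/50.5 = 0.8713.

0.8713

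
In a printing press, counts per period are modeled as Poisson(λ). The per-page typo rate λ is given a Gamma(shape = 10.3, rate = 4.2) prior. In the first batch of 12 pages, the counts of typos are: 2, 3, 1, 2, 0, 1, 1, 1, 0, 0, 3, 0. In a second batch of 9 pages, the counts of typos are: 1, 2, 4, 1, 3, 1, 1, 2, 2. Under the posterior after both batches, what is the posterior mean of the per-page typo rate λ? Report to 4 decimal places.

1.6389

With a Gamma(shape α, rate β) prior, the Poisson likelihood is conjugate: the posterior is Gamma(α + ΣXᵢ, β + n).
Batch 1: sum of counts S = 14 over n = 12 pages.
After batch 1: Gamma(α+S, β+n) = Gamma(10.3+14, 4.2+12) = Gamma(24.3, 16.2).
Batch 2: sum of counts S = 17 over n = 9 pages.
After batch 2: Gamma(α+S, β+n) = Gamma(24.3+17, 16.2+9) = Gamma(41.3, 25.2).
Posterior mean = α/β = 41.3/25.2 = 1.6389.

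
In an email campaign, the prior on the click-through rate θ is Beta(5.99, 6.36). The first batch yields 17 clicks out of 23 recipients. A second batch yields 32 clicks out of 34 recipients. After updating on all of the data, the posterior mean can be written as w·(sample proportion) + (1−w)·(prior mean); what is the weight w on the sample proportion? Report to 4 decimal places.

The Beta prior is conjugate to a Binomial/Bernoulli likelihood; the update adds successes to α and failures to β.
Total number of recipients: n = 23 + 34 = 57.
Posterior mean = (α₀+k)/(α₀+β₀+n) = [n/(α₀+β₀+n)]·(k/n) + [(α₀+β₀)/(α₀+β₀+n)]·α₀/(α₀+β₀), so only n and the prior enter the weight.
The weight on the data is w = n/(α₀+β₀+n) = 57/(5.99+6.36+57) = 57/69.35 = 0.8219.

0.8219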